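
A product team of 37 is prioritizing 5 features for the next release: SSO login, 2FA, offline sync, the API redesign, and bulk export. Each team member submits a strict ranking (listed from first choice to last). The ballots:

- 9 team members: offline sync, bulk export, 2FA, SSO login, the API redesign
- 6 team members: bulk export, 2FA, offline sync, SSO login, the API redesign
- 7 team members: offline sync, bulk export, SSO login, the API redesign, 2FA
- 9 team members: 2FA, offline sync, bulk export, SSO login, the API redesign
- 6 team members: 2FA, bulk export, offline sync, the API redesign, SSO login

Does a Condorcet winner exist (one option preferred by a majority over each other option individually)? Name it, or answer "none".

none

Checking pairwise contests:
2FA beats SSO login 30–7.
bulk export beats 2FA 22–15.
2FA beats offline sync 21–16.
SSO login beats the API redesign 31–6.
offline sync beats bulk export 25–12.
Every option loses at least one head-to-head, so there is no Condorcet winner.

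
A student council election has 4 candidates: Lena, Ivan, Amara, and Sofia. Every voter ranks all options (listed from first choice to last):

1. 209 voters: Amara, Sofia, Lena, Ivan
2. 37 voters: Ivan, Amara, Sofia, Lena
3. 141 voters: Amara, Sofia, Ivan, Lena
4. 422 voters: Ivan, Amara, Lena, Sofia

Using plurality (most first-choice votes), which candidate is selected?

First-place votes: Lena 0, Ivan 459, Amara 350, Sofia 0.
Ivan has the most first-place votes.

Ivan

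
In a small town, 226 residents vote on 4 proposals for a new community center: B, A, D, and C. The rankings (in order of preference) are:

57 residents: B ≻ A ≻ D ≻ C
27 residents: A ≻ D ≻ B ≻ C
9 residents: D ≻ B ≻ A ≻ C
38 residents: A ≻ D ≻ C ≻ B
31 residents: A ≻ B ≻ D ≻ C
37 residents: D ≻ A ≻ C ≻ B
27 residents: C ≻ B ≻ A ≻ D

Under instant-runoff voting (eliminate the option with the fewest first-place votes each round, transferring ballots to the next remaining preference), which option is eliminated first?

C

Round 1: B 57, A 96, D 46, C 27. Eliminate C.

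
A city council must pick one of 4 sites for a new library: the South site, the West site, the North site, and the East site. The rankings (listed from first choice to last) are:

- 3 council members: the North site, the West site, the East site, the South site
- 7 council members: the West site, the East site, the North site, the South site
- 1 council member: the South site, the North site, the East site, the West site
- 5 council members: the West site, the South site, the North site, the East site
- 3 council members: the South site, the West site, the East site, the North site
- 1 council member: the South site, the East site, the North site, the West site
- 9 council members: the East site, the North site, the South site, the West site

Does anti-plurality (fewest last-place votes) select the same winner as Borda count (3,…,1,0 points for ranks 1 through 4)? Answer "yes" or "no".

Anti-plurality — last-place votes: the South site 10, the West site 11, the North site 3, the East site 5. Winner: the North site.
Borda — scores: the South site 34, the West site 48, the North site 42, the East site 50. Winner: the East site.
The two methods disagree.

no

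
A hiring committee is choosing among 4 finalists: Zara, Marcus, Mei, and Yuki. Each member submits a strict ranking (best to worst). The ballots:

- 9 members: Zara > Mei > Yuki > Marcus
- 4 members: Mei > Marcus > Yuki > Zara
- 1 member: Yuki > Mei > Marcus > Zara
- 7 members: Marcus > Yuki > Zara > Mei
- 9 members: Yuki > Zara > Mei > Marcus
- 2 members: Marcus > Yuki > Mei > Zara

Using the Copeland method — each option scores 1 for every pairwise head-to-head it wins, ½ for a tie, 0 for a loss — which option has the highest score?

Zara: beats Marcus and Mei; loses to Yuki → score 2.
Marcus: loses to Zara, Mei, and Yuki → score 0.
Mei: beats Marcus; loses to Zara and Yuki → score 1.
Yuki: beats Zara, Marcus, and Mei → score 3.
Yuki has the best pairwise record.

Yuki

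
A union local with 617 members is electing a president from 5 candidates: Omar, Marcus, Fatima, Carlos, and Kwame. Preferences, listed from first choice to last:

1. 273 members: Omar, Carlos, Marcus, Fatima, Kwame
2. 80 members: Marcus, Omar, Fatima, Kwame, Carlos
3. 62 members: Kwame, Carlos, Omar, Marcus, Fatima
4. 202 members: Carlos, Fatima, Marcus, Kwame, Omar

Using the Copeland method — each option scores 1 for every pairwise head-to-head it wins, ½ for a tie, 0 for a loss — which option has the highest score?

Omar

Omar: beats Marcus, Fatima, Carlos, and Kwame → score 4.
Marcus: beats Fatima and Kwame; loses to Omar and Carlos → score 2.
Fatima: beats Kwame; loses to Omar, Marcus, and Carlos → score 1.
Carlos: beats Marcus, Fatima, and Kwame; loses to Omar → score 3.
Kwame: loses to Omar, Marcus, Fatima, and Carlos → score 0.
Omar has the best pairwise record.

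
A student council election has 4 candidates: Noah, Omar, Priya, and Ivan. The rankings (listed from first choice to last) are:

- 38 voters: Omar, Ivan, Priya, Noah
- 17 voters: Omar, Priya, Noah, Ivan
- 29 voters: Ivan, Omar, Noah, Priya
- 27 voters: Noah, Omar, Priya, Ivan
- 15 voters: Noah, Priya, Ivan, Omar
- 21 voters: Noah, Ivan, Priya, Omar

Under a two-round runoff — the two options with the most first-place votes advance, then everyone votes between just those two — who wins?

Round 1 first-place votes: Noah 63, Omar 55, Priya 0, Ivan 29.
Noah and Omar advance.
Runoff: Noah is preferred to Omar by 63 voters; Omar by 84.
Omar wins the runoff.

Omar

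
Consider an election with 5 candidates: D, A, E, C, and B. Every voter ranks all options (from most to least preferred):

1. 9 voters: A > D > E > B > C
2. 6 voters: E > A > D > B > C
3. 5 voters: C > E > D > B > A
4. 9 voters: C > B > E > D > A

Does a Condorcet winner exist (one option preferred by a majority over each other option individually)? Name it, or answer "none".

E

E vs D: 20–9 for E.
E vs A: 20–9 for E.
E vs C: 15–14 for E.
E vs B: 20–9 for E.
E beats every other option head-to-head.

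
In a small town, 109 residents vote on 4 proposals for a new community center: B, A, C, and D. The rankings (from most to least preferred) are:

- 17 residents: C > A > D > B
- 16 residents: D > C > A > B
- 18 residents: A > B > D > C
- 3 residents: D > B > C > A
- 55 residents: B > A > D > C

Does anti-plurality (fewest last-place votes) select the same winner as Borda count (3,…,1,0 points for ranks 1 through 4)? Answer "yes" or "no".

no

Anti-plurality — last-place votes: B 33, A 3, C 73, D 0. Winner: D.
Borda — scores: B 207, A 214, C 86, D 147. Winner: A.
The two methods disagree.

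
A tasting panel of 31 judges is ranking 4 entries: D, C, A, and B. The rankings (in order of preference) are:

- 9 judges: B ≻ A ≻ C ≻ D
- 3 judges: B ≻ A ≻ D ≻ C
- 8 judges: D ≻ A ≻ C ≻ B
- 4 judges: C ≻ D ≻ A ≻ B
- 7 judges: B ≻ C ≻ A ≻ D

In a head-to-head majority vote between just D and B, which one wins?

B

Voters preferring D to B: 12; preferring B to D: 19.
B wins the head-to-head.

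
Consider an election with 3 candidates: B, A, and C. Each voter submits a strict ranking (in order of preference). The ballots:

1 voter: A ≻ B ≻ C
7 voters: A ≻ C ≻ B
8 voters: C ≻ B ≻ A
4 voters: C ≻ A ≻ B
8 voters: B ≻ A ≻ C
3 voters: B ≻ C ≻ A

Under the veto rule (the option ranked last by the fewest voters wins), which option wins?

C

Last-place votes: B 11, A 11, C 9.
C is ranked last by the fewest voters, so C wins.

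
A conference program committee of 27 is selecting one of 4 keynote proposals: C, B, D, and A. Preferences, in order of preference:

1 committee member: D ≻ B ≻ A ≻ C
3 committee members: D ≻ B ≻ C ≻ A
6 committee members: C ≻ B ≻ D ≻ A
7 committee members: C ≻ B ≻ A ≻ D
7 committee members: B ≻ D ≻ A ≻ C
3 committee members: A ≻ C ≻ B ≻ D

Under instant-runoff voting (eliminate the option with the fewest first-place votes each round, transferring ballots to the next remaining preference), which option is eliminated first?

A

Round 1: C 13, B 7, D 4, A 3. Eliminate A.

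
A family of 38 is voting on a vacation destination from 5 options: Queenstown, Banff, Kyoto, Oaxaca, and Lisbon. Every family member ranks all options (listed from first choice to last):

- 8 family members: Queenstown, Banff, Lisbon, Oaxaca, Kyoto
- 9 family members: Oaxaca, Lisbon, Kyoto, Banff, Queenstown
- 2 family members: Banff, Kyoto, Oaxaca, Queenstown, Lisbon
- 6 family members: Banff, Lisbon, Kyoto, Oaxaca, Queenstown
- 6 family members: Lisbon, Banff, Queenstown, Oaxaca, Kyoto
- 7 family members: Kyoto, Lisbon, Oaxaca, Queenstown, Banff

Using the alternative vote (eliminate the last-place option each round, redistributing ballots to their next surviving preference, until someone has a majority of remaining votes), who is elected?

Round 1: Queenstown 8, Banff 8, Kyoto 7, Oaxaca 9, Lisbon 6. Eliminate Lisbon.
Round 2: Queenstown 8, Banff 14, Kyoto 7, Oaxaca 9. Eliminate Kyoto.
Round 3: Queenstown 8, Banff 14, Oaxaca 16. Eliminate Queenstown.
Round 4: Banff 22, Oaxaca 16. Banff has a majority.

Banff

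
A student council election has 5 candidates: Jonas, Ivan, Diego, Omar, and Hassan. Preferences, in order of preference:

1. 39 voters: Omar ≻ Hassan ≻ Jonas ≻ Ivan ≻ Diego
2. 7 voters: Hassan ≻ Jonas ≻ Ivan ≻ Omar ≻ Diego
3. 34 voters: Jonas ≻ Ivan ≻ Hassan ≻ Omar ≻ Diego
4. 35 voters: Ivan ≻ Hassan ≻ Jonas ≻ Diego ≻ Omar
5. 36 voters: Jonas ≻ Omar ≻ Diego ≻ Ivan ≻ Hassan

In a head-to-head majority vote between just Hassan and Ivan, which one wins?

Ivan

Voters preferring Hassan to Ivan: 46; preferring Ivan to Hassan: 105.
Ivan wins the head-to-head.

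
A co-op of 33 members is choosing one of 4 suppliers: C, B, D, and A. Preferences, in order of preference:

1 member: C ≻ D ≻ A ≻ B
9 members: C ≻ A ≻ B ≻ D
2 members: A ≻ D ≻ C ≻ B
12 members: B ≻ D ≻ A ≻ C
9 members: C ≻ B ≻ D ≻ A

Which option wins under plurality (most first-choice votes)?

First-place votes: C 19, B 12, D 0, A 2.
C has the most first-place votes.

C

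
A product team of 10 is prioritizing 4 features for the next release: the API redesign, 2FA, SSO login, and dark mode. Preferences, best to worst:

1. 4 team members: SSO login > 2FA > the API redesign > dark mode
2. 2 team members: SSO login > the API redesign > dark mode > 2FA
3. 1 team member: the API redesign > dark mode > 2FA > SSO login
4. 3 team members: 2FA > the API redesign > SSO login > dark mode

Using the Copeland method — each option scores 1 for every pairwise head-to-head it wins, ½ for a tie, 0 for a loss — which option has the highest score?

SSO login

the API redesign: beats dark mode; loses to 2FA and SSO login → score 1.
2FA: beats the API redesign and dark mode; loses to SSO login → score 2.
SSO login: beats the API redesign, 2FA, and dark mode → score 3.
dark mode: loses to the API redesign, 2FA, and SSO login → score 0.
SSO login has the best pairwise record.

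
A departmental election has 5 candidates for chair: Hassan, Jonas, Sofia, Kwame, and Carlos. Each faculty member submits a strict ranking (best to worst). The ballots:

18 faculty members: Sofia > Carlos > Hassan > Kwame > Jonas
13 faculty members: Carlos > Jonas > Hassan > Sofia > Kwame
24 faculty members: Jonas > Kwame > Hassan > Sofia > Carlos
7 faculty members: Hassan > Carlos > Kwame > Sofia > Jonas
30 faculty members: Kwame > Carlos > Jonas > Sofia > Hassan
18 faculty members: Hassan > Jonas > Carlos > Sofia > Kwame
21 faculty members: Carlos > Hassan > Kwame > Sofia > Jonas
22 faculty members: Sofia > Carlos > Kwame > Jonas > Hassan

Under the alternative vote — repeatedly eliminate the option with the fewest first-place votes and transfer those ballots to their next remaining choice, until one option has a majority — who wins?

Round 1: Hassan 25, Jonas 24, Sofia 40, Kwame 30, Carlos 34. Eliminate Jonas.
Round 2: Hassan 25, Sofia 40, Kwame 54, Carlos 34. Eliminate Hassan.
Round 3: Sofia 40, Kwame 54, Carlos 59. Eliminate Sofia.
Round 4: Kwame 54, Carlos 99. Carlos has a majority.

Carlos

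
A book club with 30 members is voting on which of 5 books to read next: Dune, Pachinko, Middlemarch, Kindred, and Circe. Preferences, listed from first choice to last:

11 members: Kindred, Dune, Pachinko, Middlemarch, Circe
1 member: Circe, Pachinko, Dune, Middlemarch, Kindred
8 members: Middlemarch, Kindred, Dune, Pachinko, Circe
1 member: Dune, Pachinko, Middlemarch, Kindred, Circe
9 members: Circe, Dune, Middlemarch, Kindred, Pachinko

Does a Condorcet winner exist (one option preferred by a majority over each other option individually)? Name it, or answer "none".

Checking pairwise contests:
Kindred beats Dune 19–11.
Dune beats Pachinko 29–1.
Dune beats Middlemarch 22–8.
Middlemarch beats Kindred 19–11.
Dune beats Circe 20–10.
Every option loses at least one head-to-head, so there is no Condorcet winner.

none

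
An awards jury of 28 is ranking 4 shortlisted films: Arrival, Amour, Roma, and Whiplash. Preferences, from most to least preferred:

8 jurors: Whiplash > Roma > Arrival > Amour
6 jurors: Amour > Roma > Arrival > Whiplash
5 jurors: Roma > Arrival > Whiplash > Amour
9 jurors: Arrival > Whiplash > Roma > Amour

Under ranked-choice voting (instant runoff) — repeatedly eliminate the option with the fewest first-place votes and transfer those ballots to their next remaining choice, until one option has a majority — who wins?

Round 1: Arrival 9, Amour 6, Roma 5, Whiplash 8. Eliminate Roma.
Round 2: Arrival 14, Amour 6, Whiplash 8. Eliminate Amour.
Round 3: Arrival 20, Whiplash 8. Arrival has a majority.

Arrival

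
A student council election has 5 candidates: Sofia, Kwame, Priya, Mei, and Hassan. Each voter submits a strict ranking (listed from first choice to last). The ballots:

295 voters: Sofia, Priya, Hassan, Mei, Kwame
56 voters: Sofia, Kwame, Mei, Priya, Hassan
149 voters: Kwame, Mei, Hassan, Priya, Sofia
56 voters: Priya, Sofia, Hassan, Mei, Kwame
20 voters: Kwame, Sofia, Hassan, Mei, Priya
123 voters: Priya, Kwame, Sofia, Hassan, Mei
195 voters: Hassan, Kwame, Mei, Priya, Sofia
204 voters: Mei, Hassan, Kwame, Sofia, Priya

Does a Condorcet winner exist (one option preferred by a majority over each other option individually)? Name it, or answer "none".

none

Checking pairwise contests:
Kwame beats Sofia 691–407.
Mei beats Kwame 555–543.
Sofia beats Priya 575–523.
Sofia beats Mei 550–548.
Sofia beats Hassan 550–548.
Every option loses at least one head-to-head, so there is no Condorcet winner.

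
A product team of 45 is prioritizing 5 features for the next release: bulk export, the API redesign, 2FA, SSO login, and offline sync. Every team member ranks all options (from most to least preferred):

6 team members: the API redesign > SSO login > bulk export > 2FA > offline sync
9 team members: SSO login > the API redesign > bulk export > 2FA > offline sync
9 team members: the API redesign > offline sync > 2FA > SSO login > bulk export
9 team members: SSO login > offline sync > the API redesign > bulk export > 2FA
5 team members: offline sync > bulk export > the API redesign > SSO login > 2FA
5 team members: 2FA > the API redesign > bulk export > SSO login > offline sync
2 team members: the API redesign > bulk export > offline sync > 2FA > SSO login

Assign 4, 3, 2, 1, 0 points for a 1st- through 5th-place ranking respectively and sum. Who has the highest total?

bulk export: 6·2 + 9·2 + 9·0 + 9·1 + 5·3 + 5·2 + 2·3 = 70
the API redesign: 6·4 + 9·3 + 9·4 + 9·2 + 5·2 + 5·3 + 2·4 = 138
2FA: 6·1 + 9·1 + 9·2 + 9·0 + 5·0 + 5·4 + 2·1 = 55
SSO login: 6·3 + 9·4 + 9·1 + 9·4 + 5·1 + 5·1 + 2·0 = 109
offline sync: 6·0 + 9·0 + 9·3 + 9·3 + 5·4 + 5·0 + 2·2 = 78
the API redesign has the highest Borda score (138).

the API redesign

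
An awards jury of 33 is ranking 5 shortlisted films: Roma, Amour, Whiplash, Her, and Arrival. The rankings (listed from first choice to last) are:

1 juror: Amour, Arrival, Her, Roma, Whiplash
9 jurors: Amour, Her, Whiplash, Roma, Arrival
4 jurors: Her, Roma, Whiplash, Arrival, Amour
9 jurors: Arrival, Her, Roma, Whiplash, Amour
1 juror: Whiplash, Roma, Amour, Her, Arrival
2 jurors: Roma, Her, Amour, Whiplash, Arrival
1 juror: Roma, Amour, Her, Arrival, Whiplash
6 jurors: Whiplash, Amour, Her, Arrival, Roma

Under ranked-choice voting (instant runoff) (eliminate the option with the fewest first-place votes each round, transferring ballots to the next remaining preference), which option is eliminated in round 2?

Round 1: Roma 3, Amour 10, Whiplash 7, Her 4, Arrival 9. Eliminate Roma.
Round 2: Amour 11, Whiplash 7, Her 6, Arrival 9. Eliminate Her.

Her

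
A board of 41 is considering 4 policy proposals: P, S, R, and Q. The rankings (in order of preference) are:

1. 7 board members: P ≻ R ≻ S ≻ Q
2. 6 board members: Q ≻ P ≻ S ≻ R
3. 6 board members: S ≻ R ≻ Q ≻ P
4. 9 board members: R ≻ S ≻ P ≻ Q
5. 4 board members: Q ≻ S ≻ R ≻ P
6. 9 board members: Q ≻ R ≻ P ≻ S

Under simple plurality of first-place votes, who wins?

First-place votes: P 7, S 6, R 9, Q 19.
Q has the most first-place votes.

Q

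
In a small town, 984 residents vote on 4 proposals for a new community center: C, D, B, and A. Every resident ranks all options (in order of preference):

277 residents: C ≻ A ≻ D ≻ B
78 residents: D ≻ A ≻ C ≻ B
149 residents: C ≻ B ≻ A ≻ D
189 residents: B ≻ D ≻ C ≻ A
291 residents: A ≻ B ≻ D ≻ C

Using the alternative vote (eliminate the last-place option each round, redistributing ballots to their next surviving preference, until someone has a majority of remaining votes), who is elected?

C

Round 1: C 426, D 78, B 189, A 291. Eliminate D.
Round 2: C 426, B 189, A 369. Eliminate B.
Round 3: C 615, A 369. C has a majority.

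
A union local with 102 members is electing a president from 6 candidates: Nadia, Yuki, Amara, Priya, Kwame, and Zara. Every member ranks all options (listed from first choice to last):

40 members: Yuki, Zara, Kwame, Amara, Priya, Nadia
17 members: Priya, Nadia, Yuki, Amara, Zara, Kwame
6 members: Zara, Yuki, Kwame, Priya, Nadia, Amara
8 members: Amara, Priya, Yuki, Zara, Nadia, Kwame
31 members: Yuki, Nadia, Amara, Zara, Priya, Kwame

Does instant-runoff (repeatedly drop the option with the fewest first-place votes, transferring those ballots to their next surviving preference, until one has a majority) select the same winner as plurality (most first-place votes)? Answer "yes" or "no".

Instant-runoff — R1 Nadia 0, Yuki 71, Amara 8, Priya 17, Kwame 0, Zara 6 (Yuki winner). Winner: Yuki.
Plurality — first-place votes: Nadia 0, Yuki 71, Amara 8, Priya 17, Kwame 0, Zara 6. Winner: Yuki.
The two methods agree.

yes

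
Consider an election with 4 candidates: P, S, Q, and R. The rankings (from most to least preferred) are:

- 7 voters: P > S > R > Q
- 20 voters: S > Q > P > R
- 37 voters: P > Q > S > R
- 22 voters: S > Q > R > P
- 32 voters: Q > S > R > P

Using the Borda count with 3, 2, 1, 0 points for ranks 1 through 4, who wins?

P: 7·3 + 20·1 + 37·3 + 22·0 + 32·0 = 152
S: 7·2 + 20·3 + 37·1 + 22·3 + 32·2 = 241
Q: 7·0 + 20·2 + 37·2 + 22·2 + 32·3 = 254
R: 7·1 + 20·0 + 37·0 + 22·1 + 32·1 = 61
Q has the highest Borda score (254).

Q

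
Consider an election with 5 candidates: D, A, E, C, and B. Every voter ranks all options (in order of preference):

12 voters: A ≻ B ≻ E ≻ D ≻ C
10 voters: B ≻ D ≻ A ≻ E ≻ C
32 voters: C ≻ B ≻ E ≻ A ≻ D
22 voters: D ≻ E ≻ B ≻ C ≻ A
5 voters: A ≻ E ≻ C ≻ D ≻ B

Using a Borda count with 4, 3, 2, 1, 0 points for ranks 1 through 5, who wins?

D: 12·1 + 10·3 + 32·0 + 22·4 + 5·1 = 135
A: 12·4 + 10·2 + 32·1 + 22·0 + 5·4 = 120
E: 12·2 + 10·1 + 32·2 + 22·3 + 5·3 = 179
C: 12·0 + 10·0 + 32·4 + 22·1 + 5·2 = 160
B: 12·3 + 10·4 + 32·3 + 22·2 + 5·0 = 216
B has the highest Borda score (216).

B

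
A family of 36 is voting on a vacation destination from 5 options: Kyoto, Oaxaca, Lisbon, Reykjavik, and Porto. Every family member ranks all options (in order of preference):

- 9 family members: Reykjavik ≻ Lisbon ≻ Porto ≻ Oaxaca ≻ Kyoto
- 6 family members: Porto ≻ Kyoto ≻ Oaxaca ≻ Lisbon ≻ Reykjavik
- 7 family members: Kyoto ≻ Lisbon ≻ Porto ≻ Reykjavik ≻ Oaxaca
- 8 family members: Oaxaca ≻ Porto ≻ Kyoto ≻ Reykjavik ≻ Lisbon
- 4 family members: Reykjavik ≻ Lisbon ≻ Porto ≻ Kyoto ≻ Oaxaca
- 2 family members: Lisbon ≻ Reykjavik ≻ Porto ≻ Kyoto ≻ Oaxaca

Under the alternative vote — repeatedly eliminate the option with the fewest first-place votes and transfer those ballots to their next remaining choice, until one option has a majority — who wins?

Round 1: Kyoto 7, Oaxaca 8, Lisbon 2, Reykjavik 13, Porto 6. Eliminate Lisbon.
Round 2: Kyoto 7, Oaxaca 8, Reykjavik 15, Porto 6. Eliminate Porto.
Round 3: Kyoto 13, Oaxaca 8, Reykjavik 15. Eliminate Oaxaca.
Round 4: Kyoto 21, Reykjavik 15. Kyoto has a majority.

Kyoto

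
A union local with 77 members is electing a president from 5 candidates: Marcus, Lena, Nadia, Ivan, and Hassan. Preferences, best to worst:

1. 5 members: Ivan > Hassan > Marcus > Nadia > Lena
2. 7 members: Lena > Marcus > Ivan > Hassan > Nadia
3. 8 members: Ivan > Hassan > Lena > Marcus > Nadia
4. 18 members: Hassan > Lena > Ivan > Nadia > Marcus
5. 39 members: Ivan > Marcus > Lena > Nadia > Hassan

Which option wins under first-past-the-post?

First-place votes: Marcus 0, Lena 7, Nadia 0, Ivan 52, Hassan 18.
Ivan has the most first-place votes.

Ivan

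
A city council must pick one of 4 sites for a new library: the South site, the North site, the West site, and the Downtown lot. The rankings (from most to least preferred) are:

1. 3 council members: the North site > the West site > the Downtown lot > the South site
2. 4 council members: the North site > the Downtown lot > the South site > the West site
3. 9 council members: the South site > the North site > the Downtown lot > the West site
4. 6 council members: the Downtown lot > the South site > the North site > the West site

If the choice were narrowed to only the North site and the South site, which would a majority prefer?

Voters preferring the North site to the South site: 7; preferring the South site to the North site: 15.
the South site wins the head-to-head.

the South site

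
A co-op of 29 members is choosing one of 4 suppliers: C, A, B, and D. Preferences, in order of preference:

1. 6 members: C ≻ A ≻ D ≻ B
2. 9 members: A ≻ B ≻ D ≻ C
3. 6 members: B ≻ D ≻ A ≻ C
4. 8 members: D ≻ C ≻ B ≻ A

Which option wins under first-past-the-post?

First-place votes: C 6, A 9, B 6, D 8.
A has the most first-place votes.

A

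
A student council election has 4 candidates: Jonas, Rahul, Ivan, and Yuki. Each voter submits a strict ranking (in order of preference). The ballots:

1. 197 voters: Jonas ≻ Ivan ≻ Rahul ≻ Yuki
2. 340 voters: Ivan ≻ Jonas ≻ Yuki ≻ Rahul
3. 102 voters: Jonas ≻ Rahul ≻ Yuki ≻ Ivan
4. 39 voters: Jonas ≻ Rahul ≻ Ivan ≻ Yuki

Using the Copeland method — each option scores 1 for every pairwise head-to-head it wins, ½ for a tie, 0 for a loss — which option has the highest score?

Ivan

Jonas: beats Rahul and Yuki; loses to Ivan → score 2.
Rahul: loses to Jonas, Ivan, and Yuki → score 0.
Ivan: beats Jonas, Rahul, and Yuki → score 3.
Yuki: beats Rahul; loses to Jonas and Ivan → score 1.
Ivan has the best pairwise record.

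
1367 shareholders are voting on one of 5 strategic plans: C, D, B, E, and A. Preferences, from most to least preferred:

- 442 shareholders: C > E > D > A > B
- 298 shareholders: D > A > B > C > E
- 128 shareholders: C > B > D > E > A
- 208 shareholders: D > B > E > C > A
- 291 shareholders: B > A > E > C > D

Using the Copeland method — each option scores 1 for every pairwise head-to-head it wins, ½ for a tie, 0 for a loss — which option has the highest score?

C

C: beats D, E, and A; loses to B → score 3.
D: beats B and A; loses to C and E → score 2.
B: beats C and E; loses to D and A → score 2.
E: beats D and A; loses to C and B → score 2.
A: beats B; loses to C, D, and E → score 1.
C has the best pairwise record.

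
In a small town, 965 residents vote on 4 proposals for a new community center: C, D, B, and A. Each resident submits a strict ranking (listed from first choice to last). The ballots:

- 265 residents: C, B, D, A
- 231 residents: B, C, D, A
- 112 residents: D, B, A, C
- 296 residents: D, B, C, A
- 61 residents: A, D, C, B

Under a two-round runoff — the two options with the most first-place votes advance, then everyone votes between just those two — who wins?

C

Round 1 first-place votes: C 265, D 408, B 231, A 61.
D and C advance.
Runoff: D is preferred to C by 469 voters; C by 496.
C wins the runoff.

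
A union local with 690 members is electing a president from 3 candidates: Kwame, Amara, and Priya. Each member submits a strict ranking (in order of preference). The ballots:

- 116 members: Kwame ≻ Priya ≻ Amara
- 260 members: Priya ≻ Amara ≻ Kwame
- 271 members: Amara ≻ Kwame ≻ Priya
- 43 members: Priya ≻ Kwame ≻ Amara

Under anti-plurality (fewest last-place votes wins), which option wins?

Amara

Last-place votes: Kwame 260, Amara 159, Priya 271.
Amara is ranked last by the fewest voters, so Amara wins.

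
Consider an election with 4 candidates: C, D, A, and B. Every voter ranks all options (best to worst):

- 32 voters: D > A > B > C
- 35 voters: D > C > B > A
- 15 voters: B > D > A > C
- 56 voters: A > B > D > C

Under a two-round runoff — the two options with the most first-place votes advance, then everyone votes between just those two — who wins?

Round 1 first-place votes: C 0, D 67, A 56, B 15.
D and A advance.
Runoff: D is preferred to A by 82 voters; A by 56.
D wins the runoff.

D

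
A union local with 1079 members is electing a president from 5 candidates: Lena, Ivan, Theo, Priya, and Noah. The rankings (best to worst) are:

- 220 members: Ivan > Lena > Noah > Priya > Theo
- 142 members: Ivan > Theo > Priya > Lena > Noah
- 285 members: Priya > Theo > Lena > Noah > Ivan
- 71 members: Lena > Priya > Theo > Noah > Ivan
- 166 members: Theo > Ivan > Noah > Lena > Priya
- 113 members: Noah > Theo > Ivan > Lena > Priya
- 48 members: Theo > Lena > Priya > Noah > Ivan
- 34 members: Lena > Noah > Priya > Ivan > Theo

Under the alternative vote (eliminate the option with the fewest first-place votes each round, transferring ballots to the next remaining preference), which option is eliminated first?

Round 1: Lena 105, Ivan 362, Theo 214, Priya 285, Noah 113. Eliminate Lena.

Lena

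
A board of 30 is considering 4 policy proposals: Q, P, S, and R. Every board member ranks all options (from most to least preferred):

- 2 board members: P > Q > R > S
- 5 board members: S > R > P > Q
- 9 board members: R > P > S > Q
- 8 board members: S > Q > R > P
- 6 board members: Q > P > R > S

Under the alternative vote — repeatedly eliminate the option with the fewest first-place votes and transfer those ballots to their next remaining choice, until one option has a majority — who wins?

Round 1: Q 6, P 2, S 13, R 9. Eliminate P.
Round 2: Q 8, S 13, R 9. Eliminate Q.
Round 3: S 13, R 17. R has a majority.

R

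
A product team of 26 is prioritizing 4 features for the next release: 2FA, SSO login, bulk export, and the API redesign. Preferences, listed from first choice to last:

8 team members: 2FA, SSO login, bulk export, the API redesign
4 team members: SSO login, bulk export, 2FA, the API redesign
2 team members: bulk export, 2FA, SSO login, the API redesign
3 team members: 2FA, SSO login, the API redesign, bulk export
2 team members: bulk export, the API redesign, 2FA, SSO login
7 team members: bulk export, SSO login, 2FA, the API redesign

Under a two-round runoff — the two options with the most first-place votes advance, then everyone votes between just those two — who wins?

Round 1 first-place votes: 2FA 11, SSO login 4, bulk export 11, the API redesign 0.
bulk export and 2FA advance.
Runoff: bulk export is preferred to 2FA by 15 voters; 2FA by 11.
bulk export wins the runoff.

bulk export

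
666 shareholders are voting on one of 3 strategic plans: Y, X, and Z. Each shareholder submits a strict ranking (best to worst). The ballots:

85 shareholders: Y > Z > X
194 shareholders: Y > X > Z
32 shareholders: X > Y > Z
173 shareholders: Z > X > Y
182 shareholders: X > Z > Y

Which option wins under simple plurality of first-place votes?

First-place votes: Y 279, X 214, Z 173.
Y has the most first-place votes.

Y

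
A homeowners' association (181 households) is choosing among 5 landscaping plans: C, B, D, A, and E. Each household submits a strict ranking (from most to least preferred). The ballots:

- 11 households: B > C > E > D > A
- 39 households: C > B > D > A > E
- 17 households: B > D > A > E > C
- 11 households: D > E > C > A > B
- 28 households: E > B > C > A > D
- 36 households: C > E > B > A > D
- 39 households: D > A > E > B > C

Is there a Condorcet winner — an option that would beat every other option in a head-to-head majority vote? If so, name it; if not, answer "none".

Checking pairwise contests:
B beats C 95–86.
E beats B 114–67.
C beats D 114–67.
C beats A 125–56.
D beats E 106–75.
Every option loses at least one head-to-head, so there is no Condorcet winner.

none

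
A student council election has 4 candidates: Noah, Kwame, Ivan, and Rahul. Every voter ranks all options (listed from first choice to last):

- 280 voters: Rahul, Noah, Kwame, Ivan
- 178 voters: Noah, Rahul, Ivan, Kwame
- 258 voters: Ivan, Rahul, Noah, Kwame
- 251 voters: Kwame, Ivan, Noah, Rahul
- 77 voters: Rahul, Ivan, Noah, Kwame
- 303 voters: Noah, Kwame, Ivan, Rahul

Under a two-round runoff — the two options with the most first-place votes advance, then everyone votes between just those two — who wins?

Round 1 first-place votes: Noah 481, Kwame 251, Ivan 258, Rahul 357.
Noah and Rahul advance.
Runoff: Noah is preferred to Rahul by 732 voters; Rahul by 615.
Noah wins the runoff.

Noah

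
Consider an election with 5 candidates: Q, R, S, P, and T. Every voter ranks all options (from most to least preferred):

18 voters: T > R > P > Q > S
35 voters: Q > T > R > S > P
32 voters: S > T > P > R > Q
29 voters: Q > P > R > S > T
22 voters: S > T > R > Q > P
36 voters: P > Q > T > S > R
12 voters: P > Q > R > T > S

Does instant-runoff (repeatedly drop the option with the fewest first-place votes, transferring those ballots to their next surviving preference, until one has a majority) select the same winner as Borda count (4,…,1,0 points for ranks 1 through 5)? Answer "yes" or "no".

Instant-runoff — R1 Q 64, R 0, S 54, P 48, T 18 (R out); R2 Q 64, S 54, P 48, T 18 (T out); R3 Q 64, S 54, P 66 (S out); R4 Q 86, P 98 (P winner). Winner: P.
Borda — scores: Q 440, R 282, S 316, P 379, T 423. Winner: Q.
The two methods disagree.

no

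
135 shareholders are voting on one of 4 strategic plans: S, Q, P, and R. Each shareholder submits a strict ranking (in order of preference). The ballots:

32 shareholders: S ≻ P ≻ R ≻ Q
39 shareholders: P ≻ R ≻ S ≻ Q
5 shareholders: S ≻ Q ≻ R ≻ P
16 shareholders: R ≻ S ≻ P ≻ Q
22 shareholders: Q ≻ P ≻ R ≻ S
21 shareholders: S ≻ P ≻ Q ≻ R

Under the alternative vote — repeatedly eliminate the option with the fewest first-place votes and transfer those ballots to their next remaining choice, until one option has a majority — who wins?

S

Round 1: S 58, Q 22, P 39, R 16. Eliminate R.
Round 2: S 74, Q 22, P 39. S has a majority.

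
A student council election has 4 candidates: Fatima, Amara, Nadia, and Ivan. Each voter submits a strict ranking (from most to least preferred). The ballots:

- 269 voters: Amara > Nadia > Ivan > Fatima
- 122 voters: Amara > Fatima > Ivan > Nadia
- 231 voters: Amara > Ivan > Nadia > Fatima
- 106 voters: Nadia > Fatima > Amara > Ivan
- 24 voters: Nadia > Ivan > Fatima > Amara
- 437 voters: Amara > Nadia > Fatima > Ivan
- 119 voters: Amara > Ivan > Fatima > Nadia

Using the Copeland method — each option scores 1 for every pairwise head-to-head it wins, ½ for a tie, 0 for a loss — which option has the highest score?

Amara

Fatima: beats Ivan; loses to Amara and Nadia → score 1.
Amara: beats Fatima, Nadia, and Ivan → score 3.
Nadia: beats Fatima and Ivan; loses to Amara → score 2.
Ivan: loses to Fatima, Amara, and Nadia → score 0.
Amara has the best pairwise record.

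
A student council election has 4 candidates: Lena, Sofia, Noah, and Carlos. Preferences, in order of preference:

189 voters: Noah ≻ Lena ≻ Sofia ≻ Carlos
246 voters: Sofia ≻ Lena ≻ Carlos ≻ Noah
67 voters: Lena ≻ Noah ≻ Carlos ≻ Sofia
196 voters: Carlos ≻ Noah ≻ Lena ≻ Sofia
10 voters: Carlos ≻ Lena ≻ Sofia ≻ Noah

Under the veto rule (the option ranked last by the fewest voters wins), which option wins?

Last-place votes: Lena 0, Sofia 263, Noah 256, Carlos 189.
Lena is ranked last by the fewest voters, so Lena wins.

Lena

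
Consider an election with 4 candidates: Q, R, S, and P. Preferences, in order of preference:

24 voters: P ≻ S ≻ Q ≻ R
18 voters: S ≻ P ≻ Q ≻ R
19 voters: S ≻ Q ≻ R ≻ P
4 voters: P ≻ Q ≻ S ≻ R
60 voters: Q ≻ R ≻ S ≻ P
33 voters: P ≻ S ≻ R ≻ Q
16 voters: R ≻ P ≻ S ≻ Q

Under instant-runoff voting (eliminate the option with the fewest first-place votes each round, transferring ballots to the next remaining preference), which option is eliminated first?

Round 1: Q 60, R 16, S 37, P 61. Eliminate R.

R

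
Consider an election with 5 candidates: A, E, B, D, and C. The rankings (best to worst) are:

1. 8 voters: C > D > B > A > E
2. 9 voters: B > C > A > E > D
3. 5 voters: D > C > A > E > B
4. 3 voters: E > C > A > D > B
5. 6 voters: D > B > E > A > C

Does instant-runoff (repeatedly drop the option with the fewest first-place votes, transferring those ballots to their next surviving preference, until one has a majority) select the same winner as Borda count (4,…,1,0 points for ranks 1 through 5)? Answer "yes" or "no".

Instant-runoff — R1 A 0, E 3, B 9, D 11, C 8 (A out); R2 E 3, B 9, D 11, C 8 (E out); R3 B 9, D 11, C 11 (B out); R4 D 11, C 20 (C winner). Winner: C.
Borda — scores: A 48, E 38, B 70, D 71, C 83. Winner: C.
The two methods agree.

yes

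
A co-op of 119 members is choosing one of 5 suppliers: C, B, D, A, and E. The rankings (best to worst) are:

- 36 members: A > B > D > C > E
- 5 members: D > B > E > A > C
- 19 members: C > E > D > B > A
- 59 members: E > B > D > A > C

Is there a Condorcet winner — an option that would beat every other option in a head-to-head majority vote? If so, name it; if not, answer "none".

E vs C: 64–55 for E.
E vs B: 78–41 for E.
E vs D: 78–41 for E.
E vs A: 83–36 for E.
E beats every other option head-to-head.

E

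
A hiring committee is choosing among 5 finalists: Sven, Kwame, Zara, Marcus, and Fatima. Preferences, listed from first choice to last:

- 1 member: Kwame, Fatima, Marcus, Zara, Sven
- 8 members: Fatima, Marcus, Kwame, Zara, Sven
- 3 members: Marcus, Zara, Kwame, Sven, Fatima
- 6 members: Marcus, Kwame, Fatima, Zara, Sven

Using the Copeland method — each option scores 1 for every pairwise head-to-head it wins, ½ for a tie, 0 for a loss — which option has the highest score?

Marcus

Sven: loses to Kwame, Zara, Marcus, and Fatima → score 0.
Kwame: beats Sven, Zara, and Fatima; loses to Marcus → score 3.
Zara: beats Sven; loses to Kwame, Marcus, and Fatima → score 1.
Marcus: beats Sven, Kwame, and Zara; ties Fatima → score 3.5.
Fatima: beats Sven and Zara; ties Marcus; loses to Kwame → score 2.5.
Marcus has the best pairwise record.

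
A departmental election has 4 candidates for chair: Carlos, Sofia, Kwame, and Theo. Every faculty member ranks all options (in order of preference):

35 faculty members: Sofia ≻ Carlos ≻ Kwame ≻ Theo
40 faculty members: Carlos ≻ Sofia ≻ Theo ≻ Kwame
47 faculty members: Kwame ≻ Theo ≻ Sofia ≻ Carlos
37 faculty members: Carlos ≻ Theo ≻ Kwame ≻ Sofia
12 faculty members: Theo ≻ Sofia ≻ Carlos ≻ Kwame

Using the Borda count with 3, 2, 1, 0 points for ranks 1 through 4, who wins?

Carlos: 35·2 + 40·3 + 47·0 + 37·3 + 12·1 = 313
Sofia: 35·3 + 40·2 + 47·1 + 37·0 + 12·2 = 256
Kwame: 35·1 + 40·0 + 47·3 + 37·1 + 12·0 = 213
Theo: 35·0 + 40·1 + 47·2 + 37·2 + 12·3 = 244
Carlos has the highest Borda score (313).

Carlos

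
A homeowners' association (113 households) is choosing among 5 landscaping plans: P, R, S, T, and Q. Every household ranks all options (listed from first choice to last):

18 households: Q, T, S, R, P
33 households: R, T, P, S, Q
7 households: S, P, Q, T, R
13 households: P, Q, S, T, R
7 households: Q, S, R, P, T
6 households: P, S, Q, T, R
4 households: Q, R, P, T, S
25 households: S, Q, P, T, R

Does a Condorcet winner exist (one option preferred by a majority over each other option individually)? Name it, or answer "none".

S vs P: 57–56 for S.
S vs R: 76–37 for S.
S vs T: 58–55 for S.
S vs Q: 71–42 for S.
S beats every other option head-to-head.

S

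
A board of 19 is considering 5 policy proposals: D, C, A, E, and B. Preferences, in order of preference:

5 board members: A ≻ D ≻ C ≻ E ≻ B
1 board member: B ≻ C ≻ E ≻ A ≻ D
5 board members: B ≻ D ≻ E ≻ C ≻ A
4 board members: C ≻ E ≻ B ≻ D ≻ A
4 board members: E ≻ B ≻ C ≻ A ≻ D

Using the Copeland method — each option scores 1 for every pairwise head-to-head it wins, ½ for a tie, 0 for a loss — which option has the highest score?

B

D: beats C and E; loses to A and B → score 2.
C: beats A and E; loses to D and B → score 2.
A: beats D; loses to C, E, and B → score 1.
E: beats A and B; loses to D and C → score 2.
B: beats D, C, and A; loses to E → score 3.
B has the best pairwise record.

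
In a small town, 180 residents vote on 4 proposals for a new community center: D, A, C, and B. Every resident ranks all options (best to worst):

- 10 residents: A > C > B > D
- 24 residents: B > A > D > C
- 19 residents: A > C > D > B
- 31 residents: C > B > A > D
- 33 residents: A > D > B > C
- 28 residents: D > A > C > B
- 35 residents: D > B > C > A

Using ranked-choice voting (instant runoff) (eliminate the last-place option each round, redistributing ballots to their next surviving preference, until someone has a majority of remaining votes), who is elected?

Round 1: D 63, A 62, C 31, B 24. Eliminate B.
Round 2: D 63, A 86, C 31. Eliminate C.
Round 3: D 63, A 117. A has a majority.

A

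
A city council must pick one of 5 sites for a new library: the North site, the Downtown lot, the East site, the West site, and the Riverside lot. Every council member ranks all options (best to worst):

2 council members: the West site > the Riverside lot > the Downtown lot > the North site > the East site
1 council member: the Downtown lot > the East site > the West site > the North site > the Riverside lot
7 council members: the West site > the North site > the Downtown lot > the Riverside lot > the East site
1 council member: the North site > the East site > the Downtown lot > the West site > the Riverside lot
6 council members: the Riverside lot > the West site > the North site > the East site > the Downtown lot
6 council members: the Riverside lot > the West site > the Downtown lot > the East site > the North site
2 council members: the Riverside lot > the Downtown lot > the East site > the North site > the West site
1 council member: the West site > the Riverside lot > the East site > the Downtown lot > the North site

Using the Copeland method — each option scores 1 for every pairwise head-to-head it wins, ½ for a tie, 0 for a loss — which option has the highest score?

the Riverside lot

the North site: beats the Downtown lot and the East site; loses to the West site and the Riverside lot → score 2.
the Downtown lot: beats the East site; loses to the North site, the West site, and the Riverside lot → score 1.
the East site: loses to the North site, the Downtown lot, the West site, and the Riverside lot → score 0.
the West site: beats the North site, the Downtown lot, and the East site; loses to the Riverside lot → score 3.
the Riverside lot: beats the North site, the Downtown lot, the East site, and the West site → score 4.
the Riverside lot has the best pairwise record.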